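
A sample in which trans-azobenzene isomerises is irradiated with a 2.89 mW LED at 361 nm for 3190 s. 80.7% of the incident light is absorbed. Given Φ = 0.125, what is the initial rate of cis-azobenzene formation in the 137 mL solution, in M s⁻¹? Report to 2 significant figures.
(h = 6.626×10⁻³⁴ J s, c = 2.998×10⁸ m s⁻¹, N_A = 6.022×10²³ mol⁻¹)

6.4×10⁻⁹ M s⁻¹

Photon energy at 361 nm: hc/λ = (6.626×10⁻³⁴)(2.998×10⁸)/(361×10⁻⁹) = 5.503×10⁻¹⁹ J.
Energy delivered: (2.89 mW)(3190 s) = 9.219 J.
Photons incident: 9.219 / 5.503×10⁻¹⁹ = 1.675×10¹⁹, i.e. 1.675×10¹⁹/6.022×10²³ = 2.781×10⁻⁵ mol.
Photons absorbed: 0.807 × 2.781×10⁻⁵ = 2.244×10⁻⁵ mol.
Product formed: 0.125 × 2.244×10⁻⁵ = 2.805×10⁻⁶ mol.
Rate: 2.805×10⁻⁶ mol / (3190 s × 0.137 L) = 6.4×10⁻⁹ M s⁻¹.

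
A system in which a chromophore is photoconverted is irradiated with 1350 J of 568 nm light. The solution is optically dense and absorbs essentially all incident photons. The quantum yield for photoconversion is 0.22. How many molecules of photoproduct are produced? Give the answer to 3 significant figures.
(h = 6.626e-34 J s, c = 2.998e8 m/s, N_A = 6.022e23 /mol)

Photon energy at 568 nm: hc/λ = (6.626e-34)(2.998e8)/(568e-9) = 3.497e-19 J.
Photons incident: 1350 / 3.497e-19 = 3.860e21, i.e. 3.860e21/6.022e23 = 0.006410 mol.
Product: Φ × n_abs = 0.22 × 0.006410 = 0.001410 mol.
As a count: 0.001410 × 6.022e23 = 8.49e20.

8.49e20 molecules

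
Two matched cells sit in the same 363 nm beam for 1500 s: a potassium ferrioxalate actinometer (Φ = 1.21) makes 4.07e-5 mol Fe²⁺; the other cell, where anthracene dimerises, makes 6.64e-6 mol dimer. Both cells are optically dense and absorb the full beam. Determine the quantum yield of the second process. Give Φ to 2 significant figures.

Φ = 0.20

Photons absorbed by the actinometer: 4.07e-5 / 1.21 = 3.364e-5 mol.
Φ(unknown) = 6.64e-6 / 3.364e-5 = 0.20.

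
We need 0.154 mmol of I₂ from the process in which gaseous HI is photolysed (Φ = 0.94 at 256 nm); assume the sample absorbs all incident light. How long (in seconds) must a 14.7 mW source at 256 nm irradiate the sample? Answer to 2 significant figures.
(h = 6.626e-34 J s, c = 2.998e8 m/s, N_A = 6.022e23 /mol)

Product: 0.154 mmol = 1.54e-4 mol.
Photons that must be absorbed: 1.54e-4 / 0.94 = 1.638e-4 mol.
Photon energy: hc/λ = 7.760e-19 J; per mole, 4.673e5 J mol⁻¹.
Energy required: 1.638e-4 × 4.673e5 = 76.54 J.
Time: 76.54 J / 0.0147 W = 5200 s.

t ≈ 5200 s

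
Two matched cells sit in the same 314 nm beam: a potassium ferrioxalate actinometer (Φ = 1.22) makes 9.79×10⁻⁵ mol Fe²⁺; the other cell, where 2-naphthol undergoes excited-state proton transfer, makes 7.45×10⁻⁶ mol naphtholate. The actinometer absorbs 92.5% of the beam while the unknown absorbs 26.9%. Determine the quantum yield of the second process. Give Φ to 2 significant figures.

Photons absorbed by the actinometer: 9.79×10⁻⁵ / 1.22 = 8.025×10⁻⁵ mol.
Incident flux: 8.025×10⁻⁵ / 0.925 = 8.676×10⁻⁵ einstein.
Absorbed by unknown: 0.269 × 8.676×10⁻⁵ = 2.334×10⁻⁵ mol.
Φ(unknown) = 7.45×10⁻⁶ / 2.334×10⁻⁵ = 0.32.

Φ = 0.32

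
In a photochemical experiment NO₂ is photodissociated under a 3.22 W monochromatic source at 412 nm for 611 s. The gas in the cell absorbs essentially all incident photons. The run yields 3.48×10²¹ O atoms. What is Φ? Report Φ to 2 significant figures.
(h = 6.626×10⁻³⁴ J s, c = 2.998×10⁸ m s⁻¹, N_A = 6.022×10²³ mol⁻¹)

Product: 3.48×10²¹ / 6.022×10²³ = 0.005779 mol.
Photon energy at 412 nm: hc/λ = (6.626×10⁻³⁴)(2.998×10⁸)/(412×10⁻⁹) = 4.822×10⁻¹⁹ J.
Energy delivered: (3.22 W)(611 s) = 1967 J.
Photons incident: 1967 / 4.822×10⁻¹⁹ = 4.079×10²¹, i.e. 4.079×10²¹/6.022×10²³ = 0.006773 mol.
Φ = 0.005779 mol / 0.006773 mol photons = 0.85.

Φ = 0.85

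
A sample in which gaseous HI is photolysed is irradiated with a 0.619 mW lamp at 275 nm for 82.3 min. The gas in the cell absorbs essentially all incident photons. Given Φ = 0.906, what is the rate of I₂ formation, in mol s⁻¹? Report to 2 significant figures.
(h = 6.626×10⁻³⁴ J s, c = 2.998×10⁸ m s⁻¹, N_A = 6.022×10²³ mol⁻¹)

1.3×10⁻⁹ mol s⁻¹

Photon energy at 275 nm: hc/λ = (6.626×10⁻³⁴)(2.998×10⁸)/(275×10⁻⁹) = 7.224×10⁻¹⁹ J.
Energy delivered: (0.619 mW)(4938 s) = 3.057 J.
Photons incident: 3.057 / 7.224×10⁻¹⁹ = 4.232×10¹⁸, i.e. 4.232×10¹⁸/6.022×10²³ = 7.028×10⁻⁶ mol.
Product formed: 0.906 × 7.028×10⁻⁶ = 6.367×10⁻⁶ mol.
Rate: 6.367×10⁻⁶ / 4938 s = 1.3×10⁻⁹ mol s⁻¹.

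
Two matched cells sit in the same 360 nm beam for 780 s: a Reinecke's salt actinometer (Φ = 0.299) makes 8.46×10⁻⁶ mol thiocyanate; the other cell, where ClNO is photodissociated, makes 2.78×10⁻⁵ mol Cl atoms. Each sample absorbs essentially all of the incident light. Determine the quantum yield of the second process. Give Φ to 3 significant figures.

Φ = 0.983

Photons absorbed by the actinometer: 8.46×10⁻⁶ / 0.299 = 2.829×10⁻⁵ mol.
Φ(unknown) = 2.78×10⁻⁵ / 2.829×10⁻⁵ = 0.983.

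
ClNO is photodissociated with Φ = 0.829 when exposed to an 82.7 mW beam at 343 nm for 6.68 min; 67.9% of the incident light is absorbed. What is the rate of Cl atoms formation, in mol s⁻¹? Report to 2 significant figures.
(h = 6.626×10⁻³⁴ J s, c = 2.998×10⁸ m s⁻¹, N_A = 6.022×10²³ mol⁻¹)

1.3×10⁻⁷ mol s⁻¹

Photon energy at 343 nm: hc/λ = (6.626×10⁻³⁴)(2.998×10⁸)/(343×10⁻⁹) = 5.791×10⁻¹⁹ J.
Energy delivered: (82.7 mW)(400.8 s) = 33.15 J.
Photons incident: 33.15 / 5.791×10⁻¹⁹ = 5.724×10¹⁹, i.e. 5.724×10¹⁹/6.022×10²³ = 9.505×10⁻⁵ mol.
Photons absorbed: 0.679 × 9.505×10⁻⁵ = 6.454×10⁻⁵ mol.
Product formed: 0.829 × 6.454×10⁻⁵ = 5.350×10⁻⁵ mol.
Rate: 5.350×10⁻⁵ / 400.8 s = 1.3×10⁻⁷ mol s⁻¹.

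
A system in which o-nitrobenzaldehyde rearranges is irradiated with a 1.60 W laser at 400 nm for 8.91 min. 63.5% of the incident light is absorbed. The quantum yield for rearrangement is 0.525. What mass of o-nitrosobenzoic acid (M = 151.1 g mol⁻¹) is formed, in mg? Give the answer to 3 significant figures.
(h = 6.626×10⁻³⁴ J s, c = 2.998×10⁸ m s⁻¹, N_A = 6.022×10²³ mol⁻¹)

Photon energy at 400 nm: hc/λ = (6.626×10⁻³⁴)(2.998×10⁸)/(400×10⁻⁹) = 4.966×10⁻¹⁹ J.
Energy delivered: (1.60 W)(534.6 s) = 855.4 J.
Photons incident: 855.4 / 4.966×10⁻¹⁹ = 1.723×10²¹, i.e. 1.723×10²¹/6.022×10²³ = 0.002861 mol.
Photons absorbed: 0.635 × 0.002861 = 0.001817 mol.
Product: Φ × n_abs = 0.525 × 0.001817 = 9.539×10⁻⁴ mol.
Mass: 9.539×10⁻⁴ × 151.1 = 0.1441 g = 144 mg.

144 mg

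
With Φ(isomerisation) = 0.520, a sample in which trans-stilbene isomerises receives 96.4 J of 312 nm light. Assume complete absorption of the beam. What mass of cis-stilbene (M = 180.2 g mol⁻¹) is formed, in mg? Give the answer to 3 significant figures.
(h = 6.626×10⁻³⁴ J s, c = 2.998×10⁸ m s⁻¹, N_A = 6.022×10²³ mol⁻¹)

Photon energy at 312 nm: hc/λ = (6.626×10⁻³⁴)(2.998×10⁸)/(312×10⁻⁹) = 6.367×10⁻¹⁹ J.
Photons incident: 96.4 / 6.367×10⁻¹⁹ = 1.514×10²⁰, i.e. 1.514×10²⁰/6.022×10²³ = 2.514×10⁻⁴ mol.
Product: Φ × n_abs = 0.520 × 2.514×10⁻⁴ = 1.307×10⁻⁴ mol.
Mass: 1.307×10⁻⁴ × 180.2 = 0.02355 g = 23.6 mg.

23.6 mg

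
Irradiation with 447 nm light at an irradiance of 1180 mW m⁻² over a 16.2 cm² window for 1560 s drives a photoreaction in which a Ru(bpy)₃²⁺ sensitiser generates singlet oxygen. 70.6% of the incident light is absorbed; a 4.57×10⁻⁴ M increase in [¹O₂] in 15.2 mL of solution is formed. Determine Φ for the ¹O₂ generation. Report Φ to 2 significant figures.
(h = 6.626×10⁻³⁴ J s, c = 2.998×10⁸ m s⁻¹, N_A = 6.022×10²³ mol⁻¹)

Product: (4.57×10⁻⁴ M)(0.0152 L) = 6.946×10⁻⁶ mol.
Photon energy at 447 nm: hc/λ = (6.626×10⁻³⁴)(2.998×10⁸)/(447×10⁻⁹) = 4.444×10⁻¹⁹ J.
Energy delivered: (1180 mW m⁻²)(16.2×10⁻⁴ m²)(1560 s) = 2.982 J.
Photons incident: 2.982 / 4.444×10⁻¹⁹ = 6.710×10¹⁸, i.e. 6.710×10¹⁸/6.022×10²³ = 1.114×10⁻⁵ mol.
Photons absorbed: 0.706 × 1.114×10⁻⁵ = 7.865×10⁻⁶ mol.
Φ = 6.946×10⁻⁶ mol / 7.865×10⁻⁶ mol photons = 0.88.

Φ = 0.88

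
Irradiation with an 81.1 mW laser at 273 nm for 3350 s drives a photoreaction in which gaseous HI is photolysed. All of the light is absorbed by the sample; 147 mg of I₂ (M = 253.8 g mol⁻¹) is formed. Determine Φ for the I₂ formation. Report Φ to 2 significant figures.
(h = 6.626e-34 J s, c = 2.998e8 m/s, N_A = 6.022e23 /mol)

Φ = 0.93

Product: 147 mg / 253.8 g mol⁻¹ = 5.792e-4 mol.
Photon energy at 273 nm: hc/λ = (6.626e-34)(2.998e8)/(273e-9) = 7.276e-19 J.
Energy delivered: (81.1 mW)(3350 s) = 271.7 J.
Photons incident: 271.7 / 7.276e-19 = 3.734e20, i.e. 3.734e20/6.022e23 = 6.201e-4 mol.
Φ = 5.792e-4 mol / 6.201e-4 mol photons = 0.93.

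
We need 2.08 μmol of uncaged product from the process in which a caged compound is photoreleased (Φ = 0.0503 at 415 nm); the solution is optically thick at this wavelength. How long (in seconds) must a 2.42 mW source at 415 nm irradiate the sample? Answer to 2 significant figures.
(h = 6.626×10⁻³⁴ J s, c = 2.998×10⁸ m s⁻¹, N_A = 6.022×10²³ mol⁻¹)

Product: 2.08 μmol = 2.08×10⁻⁶ mol.
Photons that must be absorbed: 2.08×10⁻⁶ / 0.0503 = 4.135×10⁻⁵ mol.
Photon energy: hc/λ = 4.787×10⁻¹⁹ J; per mole, 2.883×10⁵ J mol⁻¹.
Energy required: 4.135×10⁻⁵ × 2.883×10⁵ = 11.92 J.
Time: 11.92 J / 0.00242 W = 4900 s.

t ≈ 4900 s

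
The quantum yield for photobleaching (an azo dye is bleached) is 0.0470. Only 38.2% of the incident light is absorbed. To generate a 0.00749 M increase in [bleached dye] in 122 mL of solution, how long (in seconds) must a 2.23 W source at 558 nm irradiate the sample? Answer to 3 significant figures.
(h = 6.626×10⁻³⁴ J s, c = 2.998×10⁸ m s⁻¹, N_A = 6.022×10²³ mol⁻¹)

Product: (0.00749 M)(0.122 L) = 9.138×10⁻⁴ mol.
Photons that must be absorbed: 9.138×10⁻⁴ / 0.0470 = 0.01944 mol.
Incident photons needed: 0.01944 / 0.382 = 0.05089 mol.
Photon energy: hc/λ = 3.560×10⁻¹⁹ J; per mole, 2.144×10⁵ J mol⁻¹.
Energy required: 0.05089 × 2.144×10⁵ = 1.091×10⁴ J.
Time: 1.091×10⁴ J / 2.23 W = 4890 s.

t ≈ 4890 s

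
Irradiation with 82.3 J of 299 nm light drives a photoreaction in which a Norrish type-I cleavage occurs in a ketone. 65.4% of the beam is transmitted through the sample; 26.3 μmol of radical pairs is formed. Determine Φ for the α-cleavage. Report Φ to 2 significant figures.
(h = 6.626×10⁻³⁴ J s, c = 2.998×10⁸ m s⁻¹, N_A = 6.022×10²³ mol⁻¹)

Φ = 0.37

Product: 26.3 μmol = 2.63×10⁻⁵ mol.
Photon energy at 299 nm: hc/λ = (6.626×10⁻³⁴)(2.998×10⁸)/(299×10⁻⁹) = 6.644×10⁻¹⁹ J.
Photons incident: 82.3 / 6.644×10⁻¹⁹ = 1.239×10²⁰, i.e. 1.239×10²⁰/6.022×10²³ = 2.057×10⁻⁴ mol.
Fraction absorbed: 1 − 65.4/100 = 0.3460.
Photons absorbed: 0.3460 × 2.057×10⁻⁴ = 7.117×10⁻⁵ mol.
Φ = 2.63×10⁻⁵ mol / 7.117×10⁻⁵ mol photons = 0.37.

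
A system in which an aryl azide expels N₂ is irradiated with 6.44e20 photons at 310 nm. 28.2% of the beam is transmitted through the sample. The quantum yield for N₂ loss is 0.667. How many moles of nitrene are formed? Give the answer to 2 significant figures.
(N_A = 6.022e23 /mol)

Moles of photons: 6.44e20 / 6.022e23 = 0.001069 mol.
Fraction absorbed: 1 − 28.2/100 = 0.7180.
Photons absorbed: 0.7180 × 0.001069 = 7.675e-4 mol.
Product: Φ × n_abs = 0.667 × 7.675e-4 = 5.119e-4 mol.

5.1e-4 mol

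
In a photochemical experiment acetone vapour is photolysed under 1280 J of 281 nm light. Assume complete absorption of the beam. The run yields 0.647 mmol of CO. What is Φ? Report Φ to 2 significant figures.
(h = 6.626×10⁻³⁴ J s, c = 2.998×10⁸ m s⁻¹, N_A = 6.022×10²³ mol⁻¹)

Product: 0.647 mmol = 6.47×10⁻⁴ mol.
Photon energy at 281 nm: hc/λ = (6.626×10⁻³⁴)(2.998×10⁸)/(281×10⁻⁹) = 7.069×10⁻¹⁹ J.
Photons incident: 1280 / 7.069×10⁻¹⁹ = 1.811×10²¹, i.e. 1.811×10²¹/6.022×10²³ = 0.003007 mol.
Φ = 6.47×10⁻⁴ mol / 0.003007 mol photons = 0.22.

Φ = 0.22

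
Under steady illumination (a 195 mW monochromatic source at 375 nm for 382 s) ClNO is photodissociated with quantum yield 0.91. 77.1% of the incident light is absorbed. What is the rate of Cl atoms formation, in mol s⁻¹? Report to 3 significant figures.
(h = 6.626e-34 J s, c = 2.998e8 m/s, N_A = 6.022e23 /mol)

Photon energy at 375 nm: hc/λ = (6.626e-34)(2.998e8)/(375e-9) = 5.297e-19 J.
Energy delivered: (195 mW)(382 s) = 74.49 J.
Photons incident: 74.49 / 5.297e-19 = 1.406e20, i.e. 1.406e20/6.022e23 = 2.335e-4 mol.
Photons absorbed: 0.771 × 2.335e-4 = 1.800e-4 mol.
Product formed: 0.91 × 1.800e-4 = 1.638e-4 mol.
Rate: 1.638e-4 / 382 s = 4.29e-7 mol s⁻¹.

4.29e-7 mol s⁻¹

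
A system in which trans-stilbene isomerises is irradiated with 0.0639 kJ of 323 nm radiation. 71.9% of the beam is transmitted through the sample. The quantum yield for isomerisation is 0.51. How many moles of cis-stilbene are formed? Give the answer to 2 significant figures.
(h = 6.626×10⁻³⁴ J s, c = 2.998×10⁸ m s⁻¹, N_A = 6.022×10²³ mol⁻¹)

Photon energy at 323 nm: hc/λ = (6.626×10⁻³⁴)(2.998×10⁸)/(323×10⁻⁹) = 6.150×10⁻¹⁹ J.
Incident energy: 0.0639 kJ = 63.9 J.
Photons incident: 63.9 / 6.150×10⁻¹⁹ = 1.039×10²⁰, i.e. 1.039×10²⁰/6.022×10²³ = 1.725×10⁻⁴ mol.
Fraction absorbed: 1 − 71.9/100 = 0.2810.
Photons absorbed: 0.2810 × 1.725×10⁻⁴ = 4.847×10⁻⁵ mol.
Product: Φ × n_abs = 0.51 × 4.847×10⁻⁵ = 2.472×10⁻⁵ mol.

2.5×10⁻⁵ mol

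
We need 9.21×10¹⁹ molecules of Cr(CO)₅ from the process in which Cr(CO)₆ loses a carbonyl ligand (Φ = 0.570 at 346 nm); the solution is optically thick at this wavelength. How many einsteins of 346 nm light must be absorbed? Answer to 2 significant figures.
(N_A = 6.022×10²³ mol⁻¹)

Product: 9.21×10¹⁹ / 6.022×10²³ = 1.529×10⁻⁴ mol.
Photons that must be absorbed: 1.529×10⁻⁴ / 0.570 = 2.682×10⁻⁴ mol.

2.7×10⁻⁴ einstein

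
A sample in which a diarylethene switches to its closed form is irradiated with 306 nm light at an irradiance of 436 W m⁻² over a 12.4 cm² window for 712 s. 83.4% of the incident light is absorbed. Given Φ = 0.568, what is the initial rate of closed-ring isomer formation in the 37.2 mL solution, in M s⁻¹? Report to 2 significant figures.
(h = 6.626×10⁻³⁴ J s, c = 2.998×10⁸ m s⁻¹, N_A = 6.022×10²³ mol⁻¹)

1.8×10⁻⁵ M s⁻¹

Photon energy at 306 nm: hc/λ = (6.626×10⁻³⁴)(2.998×10⁸)/(306×10⁻⁹) = 6.492×10⁻¹⁹ J.
Energy delivered: (436 W m⁻²)(12.4×10⁻⁴ m²)(712 s) = 384.9 J.
Photons incident: 384.9 / 6.492×10⁻¹⁹ = 5.929×10²⁰, i.e. 5.929×10²⁰/6.022×10²³ = 9.846×10⁻⁴ mol.
Photons absorbed: 0.834 × 9.846×10⁻⁴ = 8.212×10⁻⁴ mol.
Product formed: 0.568 × 8.212×10⁻⁴ = 4.664×10⁻⁴ mol.
Rate: 4.664×10⁻⁴ mol / (712 s × 0.0372 L) = 1.8×10⁻⁵ M s⁻¹.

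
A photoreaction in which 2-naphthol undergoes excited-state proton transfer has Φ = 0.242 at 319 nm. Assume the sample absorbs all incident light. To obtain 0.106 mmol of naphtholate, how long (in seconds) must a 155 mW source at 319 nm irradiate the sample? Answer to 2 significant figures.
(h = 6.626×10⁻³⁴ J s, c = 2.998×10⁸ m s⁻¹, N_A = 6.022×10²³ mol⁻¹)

Product: 0.106 mmol = 1.06×10⁻⁴ mol.
Photons that must be absorbed: 1.06×10⁻⁴ / 0.242 = 4.380×10⁻⁴ mol.
Photon energy: hc/λ = 6.227×10⁻¹⁹ J; per mole, 3.750×10⁵ J mol⁻¹.
Energy required: 4.380×10⁻⁴ × 3.750×10⁵ = 164.3 J.
Time: 164.3 J / 0.155 W = 1100 s.

t ≈ 1100 s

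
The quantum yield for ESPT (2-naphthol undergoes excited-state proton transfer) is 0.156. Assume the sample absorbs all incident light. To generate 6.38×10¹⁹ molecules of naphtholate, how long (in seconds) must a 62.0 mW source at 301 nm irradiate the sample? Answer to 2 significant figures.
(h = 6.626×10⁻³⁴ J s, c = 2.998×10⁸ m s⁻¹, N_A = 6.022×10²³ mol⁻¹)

t ≈ 4400 s

Product: 6.38×10¹⁹ / 6.022×10²³ = 1.059×10⁻⁴ mol.
Photons that must be absorbed: 1.059×10⁻⁴ / 0.156 = 6.788×10⁻⁴ mol.
Photon energy: hc/λ = 6.600×10⁻¹⁹ J; per mole, 3.975×10⁵ J mol⁻¹.
Energy required: 6.788×10⁻⁴ × 3.975×10⁵ = 269.8 J.
Time: 269.8 J / 0.062 W = 4400 s.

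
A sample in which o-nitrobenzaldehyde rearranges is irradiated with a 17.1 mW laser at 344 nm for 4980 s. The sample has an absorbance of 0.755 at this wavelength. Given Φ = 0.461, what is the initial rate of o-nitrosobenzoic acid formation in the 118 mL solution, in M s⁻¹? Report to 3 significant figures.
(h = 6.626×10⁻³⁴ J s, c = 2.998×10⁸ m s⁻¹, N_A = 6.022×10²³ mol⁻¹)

1.58×10⁻⁷ M s⁻¹

Photon energy at 344 nm: hc/λ = (6.626×10⁻³⁴)(2.998×10⁸)/(344×10⁻⁹) = 5.775×10⁻¹⁹ J.
Energy delivered: (17.1 mW)(4980 s) = 85.16 J.
Photons incident: 85.16 / 5.775×10⁻¹⁹ = 1.475×10²⁰, i.e. 1.475×10²⁰/6.022×10²³ = 2.449×10⁻⁴ mol.
Fraction absorbed: 1 − 10^(−0.755) = 0.8242.
Photons absorbed: 0.8242 × 2.449×10⁻⁴ = 2.018×10⁻⁴ mol.
Product formed: 0.461 × 2.018×10⁻⁴ = 9.303×10⁻⁵ mol.
Rate: 9.303×10⁻⁵ mol / (4980 s × 0.118 L) = 1.58×10⁻⁷ M s⁻¹.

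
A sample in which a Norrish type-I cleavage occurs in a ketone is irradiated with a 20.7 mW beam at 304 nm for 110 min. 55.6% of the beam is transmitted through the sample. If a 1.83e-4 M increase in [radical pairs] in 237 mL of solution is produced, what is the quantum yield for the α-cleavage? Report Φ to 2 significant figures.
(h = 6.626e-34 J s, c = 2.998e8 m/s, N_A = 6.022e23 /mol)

Φ = 0.28

Product: (1.83e-4 M)(0.237 L) = 4.337e-5 mol.
Photon energy at 304 nm: hc/λ = (6.626e-34)(2.998e8)/(304e-9) = 6.534e-19 J.
Energy delivered: (20.7 mW)(6600 s) = 136.6 J.
Photons incident: 136.6 / 6.534e-19 = 2.091e20, i.e. 2.091e20/6.022e23 = 3.472e-4 mol.
Fraction absorbed: 1 − 55.6/100 = 0.4440.
Photons absorbed: 0.4440 × 3.472e-4 = 1.542e-4 mol.
Φ = 4.337e-5 mol / 1.542e-4 mol photons = 0.28.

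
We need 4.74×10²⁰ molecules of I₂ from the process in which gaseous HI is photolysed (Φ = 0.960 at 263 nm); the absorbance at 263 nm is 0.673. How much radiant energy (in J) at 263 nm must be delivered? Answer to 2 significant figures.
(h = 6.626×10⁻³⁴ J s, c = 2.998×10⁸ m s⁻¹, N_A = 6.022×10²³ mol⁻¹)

470 J

Product: 4.74×10²⁰ / 6.022×10²³ = 7.871×10⁻⁴ mol.
Photons that must be absorbed: 7.871×10⁻⁴ / 0.960 = 8.199×10⁻⁴ mol.
Fraction absorbed: 1 − 10^(−0.673) = 0.7877.
Incident photons needed: 8.199×10⁻⁴ / 0.7877 = 0.001041 mol.
Photon energy: hc/λ = 7.553×10⁻¹⁹ J; per mole, 4.548×10⁵ J mol⁻¹.
Energy required: 0.001041 × 4.548×10⁵ = 470 J.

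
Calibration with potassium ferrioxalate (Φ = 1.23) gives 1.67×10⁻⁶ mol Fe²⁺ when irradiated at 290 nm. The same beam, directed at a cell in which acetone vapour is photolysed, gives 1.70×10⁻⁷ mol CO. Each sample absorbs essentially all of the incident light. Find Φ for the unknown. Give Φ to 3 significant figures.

Φ = 0.125

Photons absorbed by the actinometer: 1.67×10⁻⁶ / 1.23 = 1.358×10⁻⁶ mol.
Φ(unknown) = 1.70×10⁻⁷ / 1.358×10⁻⁶ = 0.125.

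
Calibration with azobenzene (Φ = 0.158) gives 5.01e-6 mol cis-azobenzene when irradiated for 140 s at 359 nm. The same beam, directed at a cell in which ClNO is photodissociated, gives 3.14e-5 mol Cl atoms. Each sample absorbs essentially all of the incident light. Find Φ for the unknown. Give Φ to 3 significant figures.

Photons absorbed by the actinometer: 5.01e-6 / 0.158 = 3.171e-5 mol.
Φ(unknown) = 3.14e-5 / 3.171e-5 = 0.990.

Φ = 0.990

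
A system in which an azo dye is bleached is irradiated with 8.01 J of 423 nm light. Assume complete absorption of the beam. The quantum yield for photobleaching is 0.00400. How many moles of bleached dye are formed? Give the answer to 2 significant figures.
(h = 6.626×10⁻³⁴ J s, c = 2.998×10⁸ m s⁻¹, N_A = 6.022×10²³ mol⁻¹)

Photon energy at 423 nm: hc/λ = (6.626×10⁻³⁴)(2.998×10⁸)/(423×10⁻⁹) = 4.696×10⁻¹⁹ J.
Photons incident: 8.01 / 4.696×10⁻¹⁹ = 1.706×10¹⁹, i.e. 1.706×10¹⁹/6.022×10²³ = 2.833×10⁻⁵ mol.
Product: Φ × n_abs = 0.00400 × 2.833×10⁻⁵ = 1.133×10⁻⁷ mol.

1.1×10⁻⁷ mol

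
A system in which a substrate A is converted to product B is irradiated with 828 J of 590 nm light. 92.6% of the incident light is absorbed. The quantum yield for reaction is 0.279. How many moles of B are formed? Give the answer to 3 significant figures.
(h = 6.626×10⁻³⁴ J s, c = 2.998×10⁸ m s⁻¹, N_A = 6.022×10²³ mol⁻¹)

0.00106 mol

Photon energy at 590 nm: hc/λ = (6.626×10⁻³⁴)(2.998×10⁸)/(590×10⁻⁹) = 3.367×10⁻¹⁹ J.
Photons incident: 828 / 3.367×10⁻¹⁹ = 2.459×10²¹, i.e. 2.459×10²¹/6.022×10²³ = 0.004083 mol.
Photons absorbed: 0.926 × 0.004083 = 0.003781 mol.
Product: Φ × n_abs = 0.279 × 0.003781 = 0.001055 mol.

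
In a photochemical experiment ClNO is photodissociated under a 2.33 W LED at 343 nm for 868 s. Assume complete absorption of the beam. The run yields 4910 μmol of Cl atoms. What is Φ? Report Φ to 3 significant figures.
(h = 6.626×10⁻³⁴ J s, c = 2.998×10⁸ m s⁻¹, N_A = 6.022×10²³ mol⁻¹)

Φ = 0.847

Product: 4910 μmol = 0.00491 mol.
Photon energy at 343 nm: hc/λ = (6.626×10⁻³⁴)(2.998×10⁸)/(343×10⁻⁹) = 5.791×10⁻¹⁹ J.
Energy delivered: (2.33 W)(868 s) = 2022 J.
Photons incident: 2022 / 5.791×10⁻¹⁹ = 3.492×10²¹, i.e. 3.492×10²¹/6.022×10²³ = 0.005799 mol.
Φ = 0.00491 mol / 0.005799 mol photons = 0.847.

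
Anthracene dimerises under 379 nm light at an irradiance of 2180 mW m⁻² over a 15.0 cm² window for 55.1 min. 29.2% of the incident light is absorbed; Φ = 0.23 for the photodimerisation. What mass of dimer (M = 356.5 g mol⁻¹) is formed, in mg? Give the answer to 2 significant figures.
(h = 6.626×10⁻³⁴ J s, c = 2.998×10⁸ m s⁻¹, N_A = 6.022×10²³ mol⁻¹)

0.82 mg

Photon energy at 379 nm: hc/λ = (6.626×10⁻³⁴)(2.998×10⁸)/(379×10⁻⁹) = 5.241×10⁻¹⁹ J.
Energy delivered: (2180 mW m⁻²)(15.0×10⁻⁴ m²)(3306 s) = 10.81 J.
Photons incident: 10.81 / 5.241×10⁻¹⁹ = 2.063×10¹⁹, i.e. 2.063×10¹⁹/6.022×10²³ = 3.426×10⁻⁵ mol.
Photons absorbed: 0.292 × 3.426×10⁻⁵ = 1.000×10⁻⁵ mol.
Product: Φ × n_abs = 0.23 × 1.000×10⁻⁵ = 2.300×10⁻⁶ mol.
Mass: 2.300×10⁻⁶ × 356.5 = 8.200×10⁻⁴ g = 0.82 mg.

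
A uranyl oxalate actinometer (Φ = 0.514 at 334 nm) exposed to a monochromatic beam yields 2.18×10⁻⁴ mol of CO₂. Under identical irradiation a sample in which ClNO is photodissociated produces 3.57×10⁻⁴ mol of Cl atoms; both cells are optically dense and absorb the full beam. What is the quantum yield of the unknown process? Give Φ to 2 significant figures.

Φ = 0.84

Photons absorbed by the actinometer: 2.18×10⁻⁴ / 0.514 = 4.241×10⁻⁴ mol.
Φ(unknown) = 3.57×10⁻⁴ / 4.241×10⁻⁴ = 0.84.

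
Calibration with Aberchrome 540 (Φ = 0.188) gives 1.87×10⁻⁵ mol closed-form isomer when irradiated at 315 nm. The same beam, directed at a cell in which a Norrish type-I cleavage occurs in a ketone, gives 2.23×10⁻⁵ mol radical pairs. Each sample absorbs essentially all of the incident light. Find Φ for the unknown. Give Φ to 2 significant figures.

Φ = 0.22

Photons absorbed by the actinometer: 1.87×10⁻⁵ / 0.188 = 9.947×10⁻⁵ mol.
Φ(unknown) = 2.23×10⁻⁵ / 9.947×10⁻⁵ = 0.22.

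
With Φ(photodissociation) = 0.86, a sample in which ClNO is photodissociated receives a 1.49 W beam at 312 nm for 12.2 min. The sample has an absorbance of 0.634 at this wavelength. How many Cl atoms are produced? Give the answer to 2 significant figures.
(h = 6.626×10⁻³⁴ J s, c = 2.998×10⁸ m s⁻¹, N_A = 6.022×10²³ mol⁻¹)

1.1×10²¹ atoms

Photon energy at 312 nm: hc/λ = (6.626×10⁻³⁴)(2.998×10⁸)/(312×10⁻⁹) = 6.367×10⁻¹⁹ J.
Energy delivered: (1.49 W)(732 s) = 1091 J.
Photons incident: 1091 / 6.367×10⁻¹⁹ = 1.714×10²¹, i.e. 1.714×10²¹/6.022×10²³ = 0.002846 mol.
Fraction absorbed: 1 − 10^(−0.634) = 0.7677.
Photons absorbed: 0.7677 × 0.002846 = 0.002185 mol.
Product: Φ × n_abs = 0.86 × 0.002185 = 0.001879 mol.
As a count: 0.001879 × 6.022×10²³ = 1.1×10²¹.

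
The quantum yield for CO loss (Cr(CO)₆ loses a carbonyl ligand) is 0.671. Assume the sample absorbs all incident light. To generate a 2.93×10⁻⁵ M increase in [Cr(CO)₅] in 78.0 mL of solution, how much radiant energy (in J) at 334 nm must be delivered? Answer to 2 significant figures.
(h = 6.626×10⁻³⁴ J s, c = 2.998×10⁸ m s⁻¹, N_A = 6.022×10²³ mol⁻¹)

1.2 J

Product: (2.93×10⁻⁵ M)(0.078 L) = 2.285×10⁻⁶ mol.
Photons that must be absorbed: 2.285×10⁻⁶ / 0.671 = 3.405×10⁻⁶ mol.
Photon energy: hc/λ = 5.948×10⁻¹⁹ J; per mole, 3.582×10⁵ J mol⁻¹.
Energy required: 3.405×10⁻⁶ × 3.582×10⁵ = 1.2 J.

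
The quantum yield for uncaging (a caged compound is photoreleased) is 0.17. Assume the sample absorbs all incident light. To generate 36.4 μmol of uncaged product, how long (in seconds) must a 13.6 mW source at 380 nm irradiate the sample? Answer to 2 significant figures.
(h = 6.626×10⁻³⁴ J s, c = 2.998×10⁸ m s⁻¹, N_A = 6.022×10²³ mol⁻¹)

Product: 36.4 μmol = 3.64×10⁻⁵ mol.
Photons that must be absorbed: 3.64×10⁻⁵ / 0.17 = 2.141×10⁻⁴ mol.
Photon energy: hc/λ = 5.228×10⁻¹⁹ J; per mole, 3.148×10⁵ J mol⁻¹.
Energy required: 2.141×10⁻⁴ × 3.148×10⁵ = 67.40 J.
Time: 67.40 J / 0.0136 W = 5000 s.

t ≈ 5000 s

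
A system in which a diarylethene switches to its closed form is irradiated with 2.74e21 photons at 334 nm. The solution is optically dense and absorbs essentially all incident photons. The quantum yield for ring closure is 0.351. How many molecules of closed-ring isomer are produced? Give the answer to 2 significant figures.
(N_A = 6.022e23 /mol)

9.6e20 molecules

Moles of photons: 2.74e21 / 6.022e23 = 0.004550 mol.
Product: Φ × n_abs = 0.351 × 0.004550 = 0.001597 mol.
As a count: 0.001597 × 6.022e23 = 9.6e20.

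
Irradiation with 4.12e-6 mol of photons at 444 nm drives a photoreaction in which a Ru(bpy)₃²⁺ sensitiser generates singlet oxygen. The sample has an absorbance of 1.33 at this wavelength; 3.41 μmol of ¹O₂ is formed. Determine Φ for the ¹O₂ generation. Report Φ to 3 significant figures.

Φ = 0.868

Product: 3.41 μmol = 3.41e-6 mol.
Fraction absorbed: 1 − 10^(−1.33) = 0.9532.
Photons absorbed: 0.9532 × 4.12e-6 = 3.927e-6 mol.
Φ = 3.41e-6 mol / 3.927e-6 mol photons = 0.868.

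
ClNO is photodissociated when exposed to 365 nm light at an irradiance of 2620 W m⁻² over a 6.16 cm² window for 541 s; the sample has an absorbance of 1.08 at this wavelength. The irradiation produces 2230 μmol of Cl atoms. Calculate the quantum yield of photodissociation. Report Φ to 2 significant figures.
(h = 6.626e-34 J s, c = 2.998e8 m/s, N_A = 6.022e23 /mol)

Product: 2230 μmol = 0.00223 mol.
Photon energy at 365 nm: hc/λ = (6.626e-34)(2.998e8)/(365e-9) = 5.442e-19 J.
Energy delivered: (2620 W m⁻²)(6.16e-4 m²)(541 s) = 873.1 J.
Photons incident: 873.1 / 5.442e-19 = 1.604e21, i.e. 1.604e21/6.022e23 = 0.002664 mol.
Fraction absorbed: 1 − 10^(−1.08) = 0.9168.
Photons absorbed: 0.9168 × 0.002664 = 0.002442 mol.
Φ = 0.00223 mol / 0.002442 mol photons = 0.91.

Φ = 0.91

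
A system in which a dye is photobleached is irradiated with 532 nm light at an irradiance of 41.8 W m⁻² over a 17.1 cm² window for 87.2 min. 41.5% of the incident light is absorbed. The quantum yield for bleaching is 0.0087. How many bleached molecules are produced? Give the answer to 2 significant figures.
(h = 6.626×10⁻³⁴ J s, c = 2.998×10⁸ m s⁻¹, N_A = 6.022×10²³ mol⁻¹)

3.6×10¹⁸ bleached molecules

Photon energy at 532 nm: hc/λ = (6.626×10⁻³⁴)(2.998×10⁸)/(532×10⁻⁹) = 3.734×10⁻¹⁹ J.
Energy delivered: (41.8 W m⁻²)(17.1×10⁻⁴ m²)(5232 s) = 374.0 J.
Photons incident: 374.0 / 3.734×10⁻¹⁹ = 1.002×10²¹, i.e. 1.002×10²¹/6.022×10²³ = 0.001664 mol.
Photons absorbed: 0.415 × 0.001664 = 6.906×10⁻⁴ mol.
Product: Φ × n_abs = 0.0087 × 6.906×10⁻⁴ = 6.008×10⁻⁶ mol.
As a count: 6.008×10⁻⁶ × 6.022×10²³ = 3.6×10¹⁸.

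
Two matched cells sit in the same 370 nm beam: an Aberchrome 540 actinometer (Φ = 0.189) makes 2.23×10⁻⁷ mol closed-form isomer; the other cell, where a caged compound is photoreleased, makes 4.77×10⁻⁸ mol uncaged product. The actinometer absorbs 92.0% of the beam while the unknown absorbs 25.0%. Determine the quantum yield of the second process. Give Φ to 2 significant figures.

Φ = 0.15

Photons absorbed by the actinometer: 2.23×10⁻⁷ / 0.189 = 1.180×10⁻⁶ mol.
Incident flux: 1.180×10⁻⁶ / 0.920 = 1.283×10⁻⁶ einstein.
Absorbed by unknown: 0.250 × 1.283×10⁻⁶ = 3.208×10⁻⁷ mol.
Φ(unknown) = 4.77×10⁻⁸ / 3.208×10⁻⁷ = 0.15.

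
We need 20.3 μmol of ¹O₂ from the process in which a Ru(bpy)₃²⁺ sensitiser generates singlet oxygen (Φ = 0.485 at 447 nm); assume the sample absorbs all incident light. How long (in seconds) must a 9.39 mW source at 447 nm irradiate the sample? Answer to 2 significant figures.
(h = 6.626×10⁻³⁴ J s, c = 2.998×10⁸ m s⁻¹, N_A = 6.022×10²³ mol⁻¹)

Product: 20.3 μmol = 2.03×10⁻⁵ mol.
Photons that must be absorbed: 2.03×10⁻⁵ / 0.485 = 4.186×10⁻⁵ mol.
Photon energy: hc/λ = 4.444×10⁻¹⁹ J; per mole, 2.676×10⁵ J mol⁻¹.
Energy required: 4.186×10⁻⁵ × 2.676×10⁵ = 11.20 J.
Time: 11.20 J / 0.00939 W = 1200 s.

t ≈ 1200 s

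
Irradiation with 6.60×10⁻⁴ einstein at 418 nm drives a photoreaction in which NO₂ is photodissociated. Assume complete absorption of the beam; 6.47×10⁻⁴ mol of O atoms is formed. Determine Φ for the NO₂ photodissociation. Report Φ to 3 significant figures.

Φ = 6.47×10⁻⁴ mol / 6.60×10⁻⁴ mol photons = 0.980.

Φ = 0.980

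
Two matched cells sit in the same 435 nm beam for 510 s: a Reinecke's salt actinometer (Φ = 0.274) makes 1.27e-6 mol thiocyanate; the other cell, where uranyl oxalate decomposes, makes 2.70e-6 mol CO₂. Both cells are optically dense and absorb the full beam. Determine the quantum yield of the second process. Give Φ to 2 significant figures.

Photons absorbed by the actinometer: 1.27e-6 / 0.274 = 4.635e-6 mol.
Φ(unknown) = 2.70e-6 / 4.635e-6 = 0.58.

Φ = 0.58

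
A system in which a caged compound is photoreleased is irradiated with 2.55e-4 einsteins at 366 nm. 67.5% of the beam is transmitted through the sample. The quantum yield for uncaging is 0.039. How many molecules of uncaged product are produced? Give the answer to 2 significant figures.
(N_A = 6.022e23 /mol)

1.9e18 molecules

Fraction absorbed: 1 − 67.5/100 = 0.3250.
Photons absorbed: 0.3250 × 2.55e-4 = 8.288e-5 mol.
Product: Φ × n_abs = 0.039 × 8.288e-5 = 3.232e-6 mol.
As a count: 3.232e-6 × 6.022e23 = 1.9e18.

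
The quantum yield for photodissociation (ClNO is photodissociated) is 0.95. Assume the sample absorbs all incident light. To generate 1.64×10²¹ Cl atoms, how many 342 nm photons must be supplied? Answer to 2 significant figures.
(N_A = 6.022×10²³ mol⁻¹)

Product: 1.64×10²¹ / 6.022×10²³ = 0.002723 mol.
Photons that must be absorbed: 0.002723 / 0.95 = 0.002866 mol.
Photon count: 0.002866 × 6.022×10²³ = 1.7×10²¹.

1.7×10²¹ photons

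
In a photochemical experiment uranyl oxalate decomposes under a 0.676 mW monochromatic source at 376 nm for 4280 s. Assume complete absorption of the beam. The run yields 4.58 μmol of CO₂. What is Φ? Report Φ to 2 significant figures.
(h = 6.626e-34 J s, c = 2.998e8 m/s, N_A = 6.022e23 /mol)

Φ = 0.50

Product: 4.58 μmol = 4.58e-6 mol.
Photon energy at 376 nm: hc/λ = (6.626e-34)(2.998e8)/(376e-9) = 5.283e-19 J.
Energy delivered: (0.676 mW)(4280 s) = 2.893 J.
Photons incident: 2.893 / 5.283e-19 = 5.476e18, i.e. 5.476e18/6.022e23 = 9.093e-6 mol.
Φ = 4.58e-6 mol / 9.093e-6 mol photons = 0.50.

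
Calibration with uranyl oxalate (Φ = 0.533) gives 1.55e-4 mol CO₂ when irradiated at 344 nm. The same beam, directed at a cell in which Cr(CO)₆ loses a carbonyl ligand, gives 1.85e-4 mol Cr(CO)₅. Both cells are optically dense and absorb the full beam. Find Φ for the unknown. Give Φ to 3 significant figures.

Photons absorbed by the actinometer: 1.55e-4 / 0.533 = 2.908e-4 mol.
Φ(unknown) = 1.85e-4 / 2.908e-4 = 0.636.

Φ = 0.636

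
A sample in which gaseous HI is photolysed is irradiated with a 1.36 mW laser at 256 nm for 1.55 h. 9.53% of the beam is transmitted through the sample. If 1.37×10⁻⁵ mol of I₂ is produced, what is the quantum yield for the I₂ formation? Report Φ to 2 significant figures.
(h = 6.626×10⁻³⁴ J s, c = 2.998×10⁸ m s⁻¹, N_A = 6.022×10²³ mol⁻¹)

Photon energy at 256 nm: hc/λ = (6.626×10⁻³⁴)(2.998×10⁸)/(256×10⁻⁹) = 7.760×10⁻¹⁹ J.
Energy delivered: (1.36 mW)(5580 s) = 7.589 J.
Photons incident: 7.589 / 7.760×10⁻¹⁹ = 9.780×10¹⁸, i.e. 9.780×10¹⁸/6.022×10²³ = 1.624×10⁻⁵ mol.
Fraction absorbed: 1 − 9.53/100 = 0.9047.
Photons absorbed: 0.9047 × 1.624×10⁻⁵ = 1.469×10⁻⁵ mol.
Φ = 1.37×10⁻⁵ mol / 1.469×10⁻⁵ mol photons = 0.93.

Φ = 0.93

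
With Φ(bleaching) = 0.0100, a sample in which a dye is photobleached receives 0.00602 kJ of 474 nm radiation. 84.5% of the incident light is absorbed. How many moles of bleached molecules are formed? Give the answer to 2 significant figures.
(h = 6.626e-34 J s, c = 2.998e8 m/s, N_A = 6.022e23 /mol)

Photon energy at 474 nm: hc/λ = (6.626e-34)(2.998e8)/(474e-9) = 4.191e-19 J.
Incident energy: 0.00602 kJ = 6.02 J.
Photons incident: 6.02 / 4.191e-19 = 1.436e19, i.e. 1.436e19/6.022e23 = 2.385e-5 mol.
Photons absorbed: 0.845 × 2.385e-5 = 2.015e-5 mol.
Product: Φ × n_abs = 0.0100 × 2.015e-5 = 2.015e-7 mol.

2.0e-7 mol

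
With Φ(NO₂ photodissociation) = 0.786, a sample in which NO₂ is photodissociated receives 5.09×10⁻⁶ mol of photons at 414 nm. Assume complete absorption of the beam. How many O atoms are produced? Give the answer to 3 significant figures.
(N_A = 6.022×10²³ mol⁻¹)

2.41×10¹⁸ atoms

Product: Φ × n_abs = 0.786 × 5.09×10⁻⁶ = 4.001×10⁻⁶ mol.
As a count: 4.001×10⁻⁶ × 6.022×10²³ = 2.41×10¹⁸.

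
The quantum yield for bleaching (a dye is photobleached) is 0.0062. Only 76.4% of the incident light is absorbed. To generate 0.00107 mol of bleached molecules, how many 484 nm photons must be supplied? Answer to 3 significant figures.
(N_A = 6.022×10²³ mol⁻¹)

1.36×10²³ photons

Photons that must be absorbed: 0.00107 / 0.0062 = 0.1726 mol.
Incident photons needed: 0.1726 / 0.764 = 0.2259 mol.
Photon count: 0.2259 × 6.022×10²³ = 1.36×10²³.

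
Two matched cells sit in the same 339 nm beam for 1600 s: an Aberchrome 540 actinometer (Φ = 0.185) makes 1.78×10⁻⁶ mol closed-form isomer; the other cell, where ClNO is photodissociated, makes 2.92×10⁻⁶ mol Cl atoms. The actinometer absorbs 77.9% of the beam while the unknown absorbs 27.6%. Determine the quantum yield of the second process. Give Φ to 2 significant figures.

Photons absorbed by the actinometer: 1.78×10⁻⁶ / 0.185 = 9.622×10⁻⁶ mol.
Incident flux: 9.622×10⁻⁶ / 0.779 = 1.235×10⁻⁵ einstein.
Absorbed by unknown: 0.276 × 1.235×10⁻⁵ = 3.409×10⁻⁶ mol.
Φ(unknown) = 2.92×10⁻⁶ / 3.409×10⁻⁶ = 0.86.

Φ = 0.86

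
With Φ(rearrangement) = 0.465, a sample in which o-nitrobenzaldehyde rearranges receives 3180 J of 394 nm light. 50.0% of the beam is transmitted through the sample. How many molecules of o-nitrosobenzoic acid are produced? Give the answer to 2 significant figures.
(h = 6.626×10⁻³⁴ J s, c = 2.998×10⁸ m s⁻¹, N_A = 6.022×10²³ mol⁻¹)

1.5×10²¹ molecules

Photon energy at 394 nm: hc/λ = (6.626×10⁻³⁴)(2.998×10⁸)/(394×10⁻⁹) = 5.042×10⁻¹⁹ J.
Photons incident: 3180 / 5.042×10⁻¹⁹ = 6.307×10²¹, i.e. 6.307×10²¹/6.022×10²³ = 0.01047 mol.
Fraction absorbed: 1 − 50.0/100 = 0.5000.
Photons absorbed: 0.5000 × 0.01047 = 0.005235 mol.
Product: Φ × n_abs = 0.465 × 0.005235 = 0.002434 mol.
As a count: 0.002434 × 6.022×10²³ = 1.5×10²¹.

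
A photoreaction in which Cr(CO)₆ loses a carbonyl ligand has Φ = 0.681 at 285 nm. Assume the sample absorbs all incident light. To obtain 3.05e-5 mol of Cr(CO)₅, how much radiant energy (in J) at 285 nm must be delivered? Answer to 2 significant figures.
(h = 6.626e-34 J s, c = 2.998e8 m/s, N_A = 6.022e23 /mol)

Photons that must be absorbed: 3.05e-5 / 0.681 = 4.479e-5 mol.
Photon energy: hc/λ = 6.970e-19 J; per mole, 4.197e5 J mol⁻¹.
Energy required: 4.479e-5 × 4.197e5 = 19 J.

19 J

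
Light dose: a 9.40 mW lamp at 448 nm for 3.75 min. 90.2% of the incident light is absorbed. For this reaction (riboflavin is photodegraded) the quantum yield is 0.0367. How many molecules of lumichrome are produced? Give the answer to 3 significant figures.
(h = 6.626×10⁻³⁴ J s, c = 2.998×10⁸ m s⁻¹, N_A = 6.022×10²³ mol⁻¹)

Photon energy at 448 nm: hc/λ = (6.626×10⁻³⁴)(2.998×10⁸)/(448×10⁻⁹) = 4.434×10⁻¹⁹ J.
Energy delivered: (9.40 mW)(225 s) = 2.115 J.
Photons incident: 2.115 / 4.434×10⁻¹⁹ = 4.770×10¹⁸, i.e. 4.770×10¹⁸/6.022×10²³ = 7.921×10⁻⁶ mol.
Photons absorbed: 0.902 × 7.921×10⁻⁶ = 7.145×10⁻⁶ mol.
Product: Φ × n_abs = 0.0367 × 7.145×10⁻⁶ = 2.622×10⁻⁷ mol.
As a count: 2.622×10⁻⁷ × 6.022×10²³ = 1.58×10¹⁷.

1.58×10¹⁷ molecules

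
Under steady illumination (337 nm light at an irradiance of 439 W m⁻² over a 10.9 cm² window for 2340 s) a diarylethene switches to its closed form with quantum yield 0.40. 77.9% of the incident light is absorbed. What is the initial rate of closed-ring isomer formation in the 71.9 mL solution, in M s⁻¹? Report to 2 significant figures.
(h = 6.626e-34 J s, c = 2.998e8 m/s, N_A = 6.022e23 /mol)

Photon energy at 337 nm: hc/λ = (6.626e-34)(2.998e8)/(337e-9) = 5.895e-19 J.
Energy delivered: (439 W m⁻²)(10.9e-4 m²)(2340 s) = 1120 J.
Photons incident: 1120 / 5.895e-19 = 1.900e21, i.e. 1.900e21/6.022e23 = 0.003155 mol.
Photons absorbed: 0.779 × 0.003155 = 0.002458 mol.
Product formed: 0.40 × 0.002458 = 9.832e-4 mol.
Rate: 9.832e-4 mol / (2340 s × 0.0719 L) = 5.8e-6 M s⁻¹.

5.8e-6 M s⁻¹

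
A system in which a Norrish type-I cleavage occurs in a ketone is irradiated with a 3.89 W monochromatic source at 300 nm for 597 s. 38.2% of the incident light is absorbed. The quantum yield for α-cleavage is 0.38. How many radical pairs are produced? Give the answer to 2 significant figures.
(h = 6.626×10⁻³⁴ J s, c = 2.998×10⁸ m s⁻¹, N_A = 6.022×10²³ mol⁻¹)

5.1×10²⁰ radical pairs

Photon energy at 300 nm: hc/λ = (6.626×10⁻³⁴)(2.998×10⁸)/(300×10⁻⁹) = 6.622×10⁻¹⁹ J.
Energy delivered: (3.89 W)(597 s) = 2322 J.
Photons incident: 2322 / 6.622×10⁻¹⁹ = 3.506×10²¹, i.e. 3.506×10²¹/6.022×10²³ = 0.005822 mol.
Photons absorbed: 0.382 × 0.005822 = 0.002224 mol.
Product: Φ × n_abs = 0.38 × 0.002224 = 8.451×10⁻⁴ mol.
As a count: 8.451×10⁻⁴ × 6.022×10²³ = 5.1×10²⁰.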